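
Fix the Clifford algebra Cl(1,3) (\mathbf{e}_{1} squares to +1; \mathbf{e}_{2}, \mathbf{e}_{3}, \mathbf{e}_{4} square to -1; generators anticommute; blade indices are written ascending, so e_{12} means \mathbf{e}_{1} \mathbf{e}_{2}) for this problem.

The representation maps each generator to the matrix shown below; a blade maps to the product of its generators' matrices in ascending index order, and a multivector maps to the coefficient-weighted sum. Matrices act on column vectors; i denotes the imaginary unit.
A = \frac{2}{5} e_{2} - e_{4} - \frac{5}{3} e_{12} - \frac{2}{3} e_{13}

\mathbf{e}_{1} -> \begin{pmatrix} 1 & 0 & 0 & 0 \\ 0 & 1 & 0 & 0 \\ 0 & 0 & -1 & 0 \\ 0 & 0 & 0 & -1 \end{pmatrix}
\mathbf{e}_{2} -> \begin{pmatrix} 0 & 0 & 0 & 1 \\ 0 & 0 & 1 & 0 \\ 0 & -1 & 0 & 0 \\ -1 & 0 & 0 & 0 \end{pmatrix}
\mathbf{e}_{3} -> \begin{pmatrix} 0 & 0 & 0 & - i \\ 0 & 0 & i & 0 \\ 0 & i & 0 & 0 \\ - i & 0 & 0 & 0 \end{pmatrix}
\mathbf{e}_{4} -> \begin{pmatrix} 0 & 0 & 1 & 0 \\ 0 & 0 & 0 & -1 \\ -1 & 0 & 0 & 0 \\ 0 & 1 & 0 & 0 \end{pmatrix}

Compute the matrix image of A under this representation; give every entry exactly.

Bivector images (products of the table entries): rho(e_{12}) = rho(\mathbf{e}_{1})rho(\mathbf{e}_{2}) = \begin{pmatrix} 0 & 0 & 0 & 1 \\ 0 & 0 & 1 & 0 \\ 0 & 1 & 0 & 0 \\ 1 & 0 & 0 & 0 \end{pmatrix}; rho(e_{13}) = rho(\mathbf{e}_{1})rho(\mathbf{e}_{3}) = \begin{pmatrix} 0 & 0 & 0 & - i \\ 0 & 0 & i & 0 \\ 0 & - i & 0 & 0 \\ i & 0 & 0 & 0 \end{pmatrix}.
M = (\frac{2}{5})*rho(e_{2}) + (-1)*rho(e_{4}) + (-\frac{5}{3})*rho(e_{12}) + (-\frac{2}{3})*rho(e_{13}), summed entrywise:
Answer: \begin{pmatrix} 0 & 0 & -1 & - \frac{19}{15} + \frac{2 i}{3} \\ 0 & 0 & - \frac{19}{15} - \frac{2 i}{3} & 1 \\ 1 & - \frac{31}{15} + \frac{2 i}{3} & 0 & 0 \\ - \frac{31}{15} - \frac{2 i}{3} & -1 & 0 & 0 \end{pmatrix}


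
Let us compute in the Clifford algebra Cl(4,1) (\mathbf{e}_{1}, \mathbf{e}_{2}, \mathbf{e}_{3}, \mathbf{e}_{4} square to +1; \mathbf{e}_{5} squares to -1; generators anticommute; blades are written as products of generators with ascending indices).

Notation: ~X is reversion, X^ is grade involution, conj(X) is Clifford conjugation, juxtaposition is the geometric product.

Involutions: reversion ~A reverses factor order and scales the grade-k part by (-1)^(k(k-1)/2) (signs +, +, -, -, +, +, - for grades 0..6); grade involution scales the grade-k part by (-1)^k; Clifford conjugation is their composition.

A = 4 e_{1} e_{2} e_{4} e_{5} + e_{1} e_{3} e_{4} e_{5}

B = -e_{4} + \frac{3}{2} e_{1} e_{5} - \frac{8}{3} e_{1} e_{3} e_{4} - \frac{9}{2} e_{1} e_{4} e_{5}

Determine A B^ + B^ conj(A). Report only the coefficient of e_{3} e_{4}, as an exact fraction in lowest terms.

first term: -18 e_{2} - \frac{9}{2} e_{3} + \frac{8}{3} e_{5} + 6 e_{2} e_{4} + \frac{3}{2} e_{3} e_{4} - 4 e_{1} e_{2} e_{5} - e_{1} e_{3} e_{5} + \frac{32}{3} e_{2} e_{3} e_{5}
second term: 18 e_{2} + \frac{9}{2} e_{3} - \frac{8}{3} e_{5} + 6 e_{2} e_{4} + \frac{3}{2} e_{3} e_{4} + 4 e_{1} e_{2} e_{5} + e_{1} e_{3} e_{5} + \frac{32}{3} e_{2} e_{3} e_{5}
Answer: 3


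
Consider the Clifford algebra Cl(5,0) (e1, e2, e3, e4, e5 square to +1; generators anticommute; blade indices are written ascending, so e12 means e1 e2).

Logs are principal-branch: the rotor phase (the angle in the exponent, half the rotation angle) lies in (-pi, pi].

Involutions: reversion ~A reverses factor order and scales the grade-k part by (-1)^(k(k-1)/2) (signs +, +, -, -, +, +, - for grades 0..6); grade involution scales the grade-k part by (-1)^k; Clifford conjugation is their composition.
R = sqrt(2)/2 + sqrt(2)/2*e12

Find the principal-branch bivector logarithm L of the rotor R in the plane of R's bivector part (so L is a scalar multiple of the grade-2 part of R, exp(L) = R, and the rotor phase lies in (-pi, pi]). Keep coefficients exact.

The scalar part of R is sqrt(2)/2, which pins the rotor phase on the principal branch; dividing the bivector part by the sine of that phase recovers the unit plane, and L is the phase times that plane.
Concretely: cos(phase) = sqrt(2)/2 gives phase = ±pi/4, and since phase/sin(phase) is even the sign is immaterial: L = (phase/sin(phase)) * <R>_2 = (sqrt(2)*pi/4) * <R>_2.
Answer: pi/4*e12


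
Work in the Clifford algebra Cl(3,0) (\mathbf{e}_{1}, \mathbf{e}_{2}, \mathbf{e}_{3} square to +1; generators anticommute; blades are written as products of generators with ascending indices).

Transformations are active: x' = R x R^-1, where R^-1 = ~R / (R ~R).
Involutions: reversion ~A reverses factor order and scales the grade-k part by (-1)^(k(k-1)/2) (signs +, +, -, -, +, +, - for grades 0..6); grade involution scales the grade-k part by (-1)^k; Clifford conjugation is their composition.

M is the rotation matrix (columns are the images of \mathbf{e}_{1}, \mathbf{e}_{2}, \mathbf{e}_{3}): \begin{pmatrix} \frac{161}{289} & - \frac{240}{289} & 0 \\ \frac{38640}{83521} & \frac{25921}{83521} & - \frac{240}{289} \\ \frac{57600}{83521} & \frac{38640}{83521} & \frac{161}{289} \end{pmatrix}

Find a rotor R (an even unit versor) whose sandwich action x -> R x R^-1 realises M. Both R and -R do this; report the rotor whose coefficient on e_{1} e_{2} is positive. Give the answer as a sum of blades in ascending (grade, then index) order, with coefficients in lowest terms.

Method: write R = a + b12*e_{1} e_{2} + b13*e_{1} e_{3} + b23*e_{2} e_{3} with a^2 + b12^2 + b13^2 + b23^2 = 1 (so R^-1 = ~R). Expanding the columns R e_j ~R gives tr M = 4a^2 - 1 and, from the antisymmetric part, M21 - M12 = -4a*b12, M13 - M31 = 4a*b13, M32 - M23 = -4a*b23.
Here tr M = \frac{118979}{83521}, so a^2 = (1 + tr M)/4 = \frac{50625}{83521} and a = ±\frac{225}{289}. Taking a = \frac{225}{289}: M21 - M12 = \frac{108000}{83521}, M13 - M31 = -\frac{57600}{83521}, M32 - M23 = \frac{108000}{83521}, giving b12 = -\frac{120}{289}, b13 = -\frac{64}{289}, b23 = -\frac{120}{289}, i.e. R = \frac{225}{289} - \frac{120}{289} e_{1} e_{2} - \frac{64}{289} e_{1} e_{3} - \frac{120}{289} e_{2} e_{3}.
Its e_{1} e_{2} coefficient is negative, so report the other preimage -R.
Answer: -\frac{225}{289} + \frac{120}{289} e_{1} e_{2} + \frac{64}{289} e_{1} e_{3} + \frac{120}{289} e_{2} e_{3}. Uniqueness: Spin(3) -> SO(3) maps R and -R to the same rotation of trace \frac{118979}{83521}; fixing the sign of the e_{1} e_{2} coefficient removes the ambiguity.


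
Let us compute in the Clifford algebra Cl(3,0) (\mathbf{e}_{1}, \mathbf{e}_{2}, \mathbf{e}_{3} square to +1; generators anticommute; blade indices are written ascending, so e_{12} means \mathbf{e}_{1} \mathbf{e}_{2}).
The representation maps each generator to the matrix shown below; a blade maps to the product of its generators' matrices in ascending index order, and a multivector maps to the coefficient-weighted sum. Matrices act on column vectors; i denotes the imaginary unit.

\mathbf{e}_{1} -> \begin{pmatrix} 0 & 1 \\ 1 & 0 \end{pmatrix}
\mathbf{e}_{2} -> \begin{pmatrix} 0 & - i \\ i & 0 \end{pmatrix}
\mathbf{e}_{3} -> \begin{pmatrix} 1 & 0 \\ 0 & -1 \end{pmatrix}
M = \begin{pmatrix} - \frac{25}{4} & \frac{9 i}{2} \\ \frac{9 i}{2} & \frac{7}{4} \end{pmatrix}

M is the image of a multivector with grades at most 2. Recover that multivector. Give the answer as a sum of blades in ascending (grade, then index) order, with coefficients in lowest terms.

Method: 1, rho(e_{1}), rho(e_{2}), rho(e_{3}) form a trace-orthogonal basis of the 2x2 complex matrices (tr(X Y) = 2 if X = Y, else 0), so M = m0*1 + m1*rho(e_{1}) + m2*rho(e_{2}) + m3*rho(e_{3}) with m0 = tr(M)/2 = - \frac{9}{4}, m1 = tr(M rho(e_{1}))/2 = \frac{9 i}{2}, m2 = tr(M rho(e_{2}))/2 = 0, m3 = tr(M rho(e_{3}))/2 = -4.
Multiplying table entries, the bivector images are rho(e_{12}) = i*rho(e_{3}), rho(e_{13}) = -i*rho(e_{2}), rho(e_{23}) = i*rho(e_{1}); with real blade coefficients the real parts of m0..m3 are the coefficients of 1, e_{1}, e_{2}, e_{3} and the imaginary parts give the bivectors (e_{23}: Im m1, e_{13}: -Im m2, e_{12}: Im m3).
Answer: -\frac{9}{4} - 4 e_{3} + \frac{9}{2} e_{23}


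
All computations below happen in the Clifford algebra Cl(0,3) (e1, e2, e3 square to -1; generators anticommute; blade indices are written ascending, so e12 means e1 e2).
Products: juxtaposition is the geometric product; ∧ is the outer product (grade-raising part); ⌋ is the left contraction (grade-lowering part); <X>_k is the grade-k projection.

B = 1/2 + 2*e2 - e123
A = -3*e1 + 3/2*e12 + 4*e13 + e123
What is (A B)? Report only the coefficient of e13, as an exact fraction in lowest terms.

step 1: -1 - 9/2*e1 - 4*e2 + 3/2*e3 - 21/4*e12 + 4*e13 - 3*e23 - 15/2*e123
Answer: 4


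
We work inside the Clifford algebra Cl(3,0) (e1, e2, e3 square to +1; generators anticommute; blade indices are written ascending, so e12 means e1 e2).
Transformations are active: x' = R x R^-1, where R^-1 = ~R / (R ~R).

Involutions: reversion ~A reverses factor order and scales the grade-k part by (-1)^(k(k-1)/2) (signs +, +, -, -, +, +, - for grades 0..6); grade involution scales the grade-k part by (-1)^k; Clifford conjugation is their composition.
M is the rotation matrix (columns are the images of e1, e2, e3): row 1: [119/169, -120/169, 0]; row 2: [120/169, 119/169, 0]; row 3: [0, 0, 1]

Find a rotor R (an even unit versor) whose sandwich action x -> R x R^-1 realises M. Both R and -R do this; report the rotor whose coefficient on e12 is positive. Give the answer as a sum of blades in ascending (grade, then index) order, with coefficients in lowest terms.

Method: write R = a + b12*e12 + b13*e13 + b23*e23 with a^2 + b12^2 + b13^2 + b23^2 = 1 (so R^-1 = ~R). Expanding the columns R e_j ~R gives tr M = 4a^2 - 1 and, from the antisymmetric part, M21 - M12 = -4a*b12, M13 - M31 = 4a*b13, M32 - M23 = -4a*b23.
Here tr M = 407/169, so a^2 = (1 + tr M)/4 = 144/169 and a = ±12/13. Taking a = 12/13: M21 - M12 = 240/169, M13 - M31 = 0, M32 - M23 = 0, giving b12 = -5/13, b13 = 0, b23 = 0, i.e. R = 12/13 - 5/13*e12.
Its e12 coefficient is negative, so report the other preimage -R.
Answer: -12/13 + 5/13*e12. Why the constraint matters: R and -R act identically through the sandwich — M has trace 407/169 either way — so only the sign condition on e12 picks one of the two preimages.


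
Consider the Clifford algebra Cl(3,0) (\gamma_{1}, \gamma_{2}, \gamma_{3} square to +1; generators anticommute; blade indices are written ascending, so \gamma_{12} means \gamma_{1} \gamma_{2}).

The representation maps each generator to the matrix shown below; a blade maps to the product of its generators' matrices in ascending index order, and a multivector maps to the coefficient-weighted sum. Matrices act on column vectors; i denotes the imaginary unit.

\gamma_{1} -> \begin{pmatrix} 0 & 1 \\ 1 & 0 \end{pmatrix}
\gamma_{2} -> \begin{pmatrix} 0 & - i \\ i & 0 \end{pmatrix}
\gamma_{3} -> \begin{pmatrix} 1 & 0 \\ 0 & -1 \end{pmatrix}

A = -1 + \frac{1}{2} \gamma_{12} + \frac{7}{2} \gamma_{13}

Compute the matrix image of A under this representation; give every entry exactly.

Bivector images (products of the table entries): rho(\gamma_{12}) = rho(\gamma_{1})rho(\gamma_{2}) = \begin{pmatrix} i & 0 \\ 0 & - i \end{pmatrix}; rho(\gamma_{13}) = rho(\gamma_{1})rho(\gamma_{3}) = \begin{pmatrix} 0 & -1 \\ 1 & 0 \end{pmatrix}.
M = (-1)*1 + (\frac{1}{2})*rho(\gamma_{12}) + (\frac{7}{2})*rho(\gamma_{13}), summed entrywise (1 is the identity matrix):
Answer: \begin{pmatrix} -1 + \frac{i}{2} & - \frac{7}{2} \\ \frac{7}{2} & -1 - \frac{i}{2} \end{pmatrix}


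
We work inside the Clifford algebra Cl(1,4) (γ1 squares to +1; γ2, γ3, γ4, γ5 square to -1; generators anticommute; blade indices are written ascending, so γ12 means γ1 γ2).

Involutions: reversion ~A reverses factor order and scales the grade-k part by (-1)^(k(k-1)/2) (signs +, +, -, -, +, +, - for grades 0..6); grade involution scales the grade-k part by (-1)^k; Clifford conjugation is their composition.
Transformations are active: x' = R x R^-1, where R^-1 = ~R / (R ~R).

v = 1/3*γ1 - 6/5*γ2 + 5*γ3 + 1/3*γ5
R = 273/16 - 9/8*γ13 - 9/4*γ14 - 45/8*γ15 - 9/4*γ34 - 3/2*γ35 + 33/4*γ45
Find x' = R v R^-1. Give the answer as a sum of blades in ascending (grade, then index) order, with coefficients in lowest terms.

~R = 273/16 + 9/8*γ13 + 9/4*γ14 + 45/8*γ15 + 9/4*γ34 + 3/2*γ35 - 33/4*γ45, and R ~R = 84105/256, so R^-1 = ~R / (84105/256).
R v = 211/16*γ1 - 819/40*γ2 + 1379/16*γ3 - 53/4*γ4 + 1/16*γ5 - 27/20*γ123 - 27/10*γ124 - 27/4*γ125 + 21/2*γ134 + 109/4*γ135 + 2*γ145 + 27/10*γ234 + 9/5*γ235 - 99/10*γ245 + 81/2*γ345
Answer: 1391/1869*γ1 - 6/5*γ2 + 27527/5607*γ3 - 5624/5607*γ4 - 3743/5607*γ5


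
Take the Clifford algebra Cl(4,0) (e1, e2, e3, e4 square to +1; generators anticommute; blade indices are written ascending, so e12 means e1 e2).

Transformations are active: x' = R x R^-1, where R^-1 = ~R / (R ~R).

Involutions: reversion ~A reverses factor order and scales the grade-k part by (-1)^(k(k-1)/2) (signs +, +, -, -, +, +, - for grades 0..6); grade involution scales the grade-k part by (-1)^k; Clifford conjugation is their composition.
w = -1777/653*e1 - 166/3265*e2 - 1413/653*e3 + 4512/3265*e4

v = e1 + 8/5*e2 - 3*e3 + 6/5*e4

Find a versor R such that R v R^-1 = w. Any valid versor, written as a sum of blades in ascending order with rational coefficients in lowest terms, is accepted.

Sketch: the shared square 14 makes R = v + w = -1124/653*e1 + 5058/3265*e2 - 3372/653*e3 + 1686/653*e4 the natural versor; its sandwich fixes that direction, negates (v - w)/2, and sends v to w.
Answer: -1124/653*e1 + 5058/3265*e2 - 3372/653*e3 + 1686/653*e4


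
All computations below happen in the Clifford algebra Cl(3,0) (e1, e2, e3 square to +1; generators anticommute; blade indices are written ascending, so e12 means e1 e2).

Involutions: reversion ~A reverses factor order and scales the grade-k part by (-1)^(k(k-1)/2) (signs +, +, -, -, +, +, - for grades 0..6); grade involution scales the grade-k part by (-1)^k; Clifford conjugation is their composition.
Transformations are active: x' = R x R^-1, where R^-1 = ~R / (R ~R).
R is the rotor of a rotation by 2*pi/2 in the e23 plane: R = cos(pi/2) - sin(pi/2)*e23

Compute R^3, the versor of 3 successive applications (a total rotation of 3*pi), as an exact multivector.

The rotor phase is half the rotation angle and phases add under composition, so 3 steps in the e23 plane accumulate phase 3*(pi/2) = 3*pi/2: R^3 = cos(3*pi/2) - sin(3*pi/2)*e23.
cos(3*pi/2) = 0 and sin(3*pi/2) = -1, so R^3 = e23. The net rotation is 1*pi (after discarding 1 full turn, each of which contributes a factor -1 to the rotor); the rotor keeps the half-angle phase exactly.
Answer: e23


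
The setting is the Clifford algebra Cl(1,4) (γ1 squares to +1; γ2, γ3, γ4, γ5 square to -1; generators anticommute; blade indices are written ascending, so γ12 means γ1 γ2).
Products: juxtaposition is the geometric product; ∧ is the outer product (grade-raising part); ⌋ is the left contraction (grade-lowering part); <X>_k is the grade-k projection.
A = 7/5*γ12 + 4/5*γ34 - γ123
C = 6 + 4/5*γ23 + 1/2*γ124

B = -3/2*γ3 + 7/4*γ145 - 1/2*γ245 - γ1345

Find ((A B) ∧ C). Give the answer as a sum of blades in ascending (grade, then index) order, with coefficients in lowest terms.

step 1: -6/5*γ4 - 3/2*γ12 + 4/5*γ15 - 21/10*γ123 - 7/5*γ135 + 7/10*γ145 + 2/5*γ235 - 69/20*γ245 + 1/2*γ1345 - 7/20*γ2345
step 2: -36/5*γ4 - 9*γ12 + 24/5*γ15 - 63/5*γ123 - 42/5*γ135 + 21/5*γ145 - 24/25*γ234 + 12/5*γ235 - 207/10*γ245 + 16/25*γ1235 + 3*γ1345 - 21/10*γ2345 + 14/25*γ12345
Answer: -36/5*γ4 - 9*γ12 + 24/5*γ15 - 63/5*γ123 - 42/5*γ135 + 21/5*γ145 - 24/25*γ234 + 12/5*γ235 - 207/10*γ245 + 16/25*γ1235 + 3*γ1345 - 21/10*γ2345 + 14/25*γ12345


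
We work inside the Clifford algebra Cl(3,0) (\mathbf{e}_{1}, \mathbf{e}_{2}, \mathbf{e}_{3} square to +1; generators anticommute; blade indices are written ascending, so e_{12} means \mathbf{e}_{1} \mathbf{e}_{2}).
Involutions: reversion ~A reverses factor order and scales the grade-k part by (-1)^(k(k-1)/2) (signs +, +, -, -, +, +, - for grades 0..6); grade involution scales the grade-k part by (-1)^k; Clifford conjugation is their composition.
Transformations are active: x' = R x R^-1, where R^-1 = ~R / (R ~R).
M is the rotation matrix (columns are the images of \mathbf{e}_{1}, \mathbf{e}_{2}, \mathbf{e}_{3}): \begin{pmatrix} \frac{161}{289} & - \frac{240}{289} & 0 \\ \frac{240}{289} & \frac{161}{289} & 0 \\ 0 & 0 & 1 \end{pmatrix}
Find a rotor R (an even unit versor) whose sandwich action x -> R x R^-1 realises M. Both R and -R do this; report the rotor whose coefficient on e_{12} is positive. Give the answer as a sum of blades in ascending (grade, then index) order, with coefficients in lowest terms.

Method: write R = a + b12*e_{12} + b13*e_{13} + b23*e_{23} with a^2 + b12^2 + b13^2 + b23^2 = 1 (so R^-1 = ~R). Expanding the columns R e_j ~R gives tr M = 4a^2 - 1 and, from the antisymmetric part, M21 - M12 = -4a*b12, M13 - M31 = 4a*b13, M32 - M23 = -4a*b23.
Here tr M = \frac{611}{289}, so a^2 = (1 + tr M)/4 = \frac{225}{289} and a = ±\frac{15}{17}. Taking a = \frac{15}{17}: M21 - M12 = \frac{480}{289}, M13 - M31 = 0, M32 - M23 = 0, giving b12 = -\frac{8}{17}, b13 = 0, b23 = 0, i.e. R = \frac{15}{17} - \frac{8}{17} e_{12}.
Its e_{12} coefficient is negative, so report the other preimage -R.
Answer: -\frac{15}{17} + \frac{8}{17} e_{12}. Why the constraint matters: R and -R act identically through the sandwich — M has trace \frac{611}{289} either way — so only the sign condition on e_{12} picks one of the two preimages.


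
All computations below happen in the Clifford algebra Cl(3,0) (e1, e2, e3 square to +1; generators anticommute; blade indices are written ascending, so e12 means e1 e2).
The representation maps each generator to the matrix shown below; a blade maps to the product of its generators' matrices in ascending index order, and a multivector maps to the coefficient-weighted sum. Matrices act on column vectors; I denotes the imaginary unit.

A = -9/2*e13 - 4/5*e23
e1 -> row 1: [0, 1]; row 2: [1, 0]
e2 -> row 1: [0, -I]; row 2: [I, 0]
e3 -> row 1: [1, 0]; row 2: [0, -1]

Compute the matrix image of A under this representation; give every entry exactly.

Bivector images (products of the table entries): rho(e13) = rho(e1)rho(e3) = row 1: [0, -1]; row 2: [1, 0]; rho(e23) = rho(e2)rho(e3) = row 1: [0, I]; row 2: [I, 0].
M = (-9/2)*rho(e13) + (-4/5)*rho(e23), summed entrywise:
Answer: row 1: [0, 9/2 - 4*I/5]; row 2: [-9/2 - 4*I/5, 0]


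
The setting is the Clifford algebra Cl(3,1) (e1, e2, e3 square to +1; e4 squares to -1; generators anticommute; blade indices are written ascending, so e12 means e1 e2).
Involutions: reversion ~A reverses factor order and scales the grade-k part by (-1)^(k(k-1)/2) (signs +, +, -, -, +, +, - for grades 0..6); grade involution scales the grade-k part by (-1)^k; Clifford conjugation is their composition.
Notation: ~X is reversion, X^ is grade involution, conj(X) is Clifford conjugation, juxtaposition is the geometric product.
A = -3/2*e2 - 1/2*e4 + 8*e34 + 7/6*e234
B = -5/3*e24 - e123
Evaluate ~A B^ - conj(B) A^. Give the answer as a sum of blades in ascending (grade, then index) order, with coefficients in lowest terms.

first term: 5/6*e2 - 35/18*e3 + 5/2*e4 + 3/2*e13 - 7/6*e14 - 40/3*e23 + 8*e124 + 1/2*e1234
second term: -5/6*e2 + 35/18*e3 - 5/2*e4 + 3/2*e13 - 7/6*e14 + 40/3*e23 - 8*e124 - 1/2*e1234
Answer: 5/3*e2 - 35/9*e3 + 5*e4 - 80/3*e23 + 16*e124 + e1234


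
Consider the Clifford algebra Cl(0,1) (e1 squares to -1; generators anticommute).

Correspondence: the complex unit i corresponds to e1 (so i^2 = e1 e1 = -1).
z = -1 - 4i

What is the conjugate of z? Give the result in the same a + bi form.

In blades: z = -1 - 4*e1.
Conjugation here is Clifford conjugation: the scalar is fixed and the grade-1 and grade-2 blades all flip sign, giving -1 + 4*e1; translating back:
Answer: -1 + 4i


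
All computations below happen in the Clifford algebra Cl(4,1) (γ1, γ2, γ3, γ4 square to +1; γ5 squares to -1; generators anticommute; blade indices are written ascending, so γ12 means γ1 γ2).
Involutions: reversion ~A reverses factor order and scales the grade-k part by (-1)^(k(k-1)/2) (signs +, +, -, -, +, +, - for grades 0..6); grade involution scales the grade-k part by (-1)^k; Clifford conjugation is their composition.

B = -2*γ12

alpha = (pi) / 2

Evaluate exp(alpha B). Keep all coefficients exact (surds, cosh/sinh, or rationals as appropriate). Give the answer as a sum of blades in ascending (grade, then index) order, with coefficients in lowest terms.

B^2 = (-2)^2*(γ12)^2 = 4*(-1) = -4 (a basis 2-blade squares to minus the product of its generators' squares).
B^2 = -4 — since the square is negative, the closed form is circular: l = 2, alpha*l = pi, so exp(alpha B) = cos(pi) + (sin(pi)/2)*B = -1 + (0)*B.
Answer: -1


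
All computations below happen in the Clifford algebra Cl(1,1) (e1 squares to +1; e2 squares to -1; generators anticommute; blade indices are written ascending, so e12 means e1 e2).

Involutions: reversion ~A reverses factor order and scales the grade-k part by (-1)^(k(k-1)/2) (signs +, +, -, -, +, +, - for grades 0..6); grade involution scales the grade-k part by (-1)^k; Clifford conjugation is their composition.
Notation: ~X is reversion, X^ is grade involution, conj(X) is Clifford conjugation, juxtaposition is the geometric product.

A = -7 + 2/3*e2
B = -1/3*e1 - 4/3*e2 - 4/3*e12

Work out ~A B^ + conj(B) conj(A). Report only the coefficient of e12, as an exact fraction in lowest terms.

first term: -8/9 - 29/9*e1 - 28/3*e2 + 82/9*e12
second term: 8/9 - 13/9*e1 - 28/3*e2 - 86/9*e12
Answer: -4/9


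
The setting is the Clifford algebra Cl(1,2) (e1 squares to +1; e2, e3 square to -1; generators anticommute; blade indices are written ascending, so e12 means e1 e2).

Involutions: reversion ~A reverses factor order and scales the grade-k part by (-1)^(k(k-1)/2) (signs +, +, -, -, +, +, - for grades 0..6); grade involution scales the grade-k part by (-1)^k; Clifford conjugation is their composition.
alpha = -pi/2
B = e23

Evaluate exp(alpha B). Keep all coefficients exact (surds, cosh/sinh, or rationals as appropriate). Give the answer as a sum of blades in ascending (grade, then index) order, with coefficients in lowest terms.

B^2 = (1)^2*(e23)^2 = 1*(-1) = -1 (a basis 2-blade squares to minus the product of its generators' squares).
B^2 = -1 — since the square is negative, the closed form is circular: l = 1, alpha*l = -pi/2, so exp(alpha B) = cos(-pi/2) + (sin(-pi/2)/1)*B = 0 + (-1)*B.
Answer: -e23


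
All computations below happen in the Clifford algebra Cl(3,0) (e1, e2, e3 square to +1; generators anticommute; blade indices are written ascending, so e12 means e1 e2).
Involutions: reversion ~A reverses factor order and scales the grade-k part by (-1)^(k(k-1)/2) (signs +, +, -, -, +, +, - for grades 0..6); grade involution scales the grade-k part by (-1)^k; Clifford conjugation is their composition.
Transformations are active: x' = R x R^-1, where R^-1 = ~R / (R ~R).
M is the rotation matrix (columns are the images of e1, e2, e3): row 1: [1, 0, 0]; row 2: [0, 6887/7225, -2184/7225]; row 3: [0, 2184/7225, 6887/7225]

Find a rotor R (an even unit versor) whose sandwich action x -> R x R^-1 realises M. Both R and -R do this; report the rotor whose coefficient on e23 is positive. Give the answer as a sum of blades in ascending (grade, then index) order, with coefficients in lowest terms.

Method: write R = a + b12*e12 + b13*e13 + b23*e23 with a^2 + b12^2 + b13^2 + b23^2 = 1 (so R^-1 = ~R). Expanding the columns R e_j ~R gives tr M = 4a^2 - 1 and, from the antisymmetric part, M21 - M12 = -4a*b12, M13 - M31 = 4a*b13, M32 - M23 = -4a*b23.
Here tr M = 20999/7225, so a^2 = (1 + tr M)/4 = 7056/7225 and a = ±84/85. Taking a = 84/85: M21 - M12 = 0, M13 - M31 = 0, M32 - M23 = 4368/7225, giving b12 = 0, b13 = 0, b23 = -13/85, i.e. R = 84/85 - 13/85*e23.
Its e23 coefficient is negative, so report the other preimage -R.
Answer: -84/85 + 13/85*e23. Key observation: the double cover Spin(3) -> SO(3) sends R and -R to the same matrix (trace 20999/7225 here), so the stated sign of the e23 coefficient is what selects one sheet.


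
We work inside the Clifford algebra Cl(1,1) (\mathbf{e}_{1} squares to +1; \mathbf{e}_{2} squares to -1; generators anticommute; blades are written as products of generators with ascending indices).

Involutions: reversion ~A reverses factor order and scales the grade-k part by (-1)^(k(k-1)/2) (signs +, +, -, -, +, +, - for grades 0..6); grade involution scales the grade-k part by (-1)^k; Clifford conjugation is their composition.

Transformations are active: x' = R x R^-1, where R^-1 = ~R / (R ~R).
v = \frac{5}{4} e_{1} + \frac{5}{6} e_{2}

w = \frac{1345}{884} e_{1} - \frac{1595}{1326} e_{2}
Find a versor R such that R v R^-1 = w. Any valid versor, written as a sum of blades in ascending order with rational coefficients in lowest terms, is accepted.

R = v + w = \frac{1225}{442} e_{1} - \frac{245}{663} e_{2} works: the equal norms (\frac{125}{144}) guarantee its sandwich swaps v into w.
Answer: \frac{1225}{442} e_{1} - \frac{245}{663} e_{2}


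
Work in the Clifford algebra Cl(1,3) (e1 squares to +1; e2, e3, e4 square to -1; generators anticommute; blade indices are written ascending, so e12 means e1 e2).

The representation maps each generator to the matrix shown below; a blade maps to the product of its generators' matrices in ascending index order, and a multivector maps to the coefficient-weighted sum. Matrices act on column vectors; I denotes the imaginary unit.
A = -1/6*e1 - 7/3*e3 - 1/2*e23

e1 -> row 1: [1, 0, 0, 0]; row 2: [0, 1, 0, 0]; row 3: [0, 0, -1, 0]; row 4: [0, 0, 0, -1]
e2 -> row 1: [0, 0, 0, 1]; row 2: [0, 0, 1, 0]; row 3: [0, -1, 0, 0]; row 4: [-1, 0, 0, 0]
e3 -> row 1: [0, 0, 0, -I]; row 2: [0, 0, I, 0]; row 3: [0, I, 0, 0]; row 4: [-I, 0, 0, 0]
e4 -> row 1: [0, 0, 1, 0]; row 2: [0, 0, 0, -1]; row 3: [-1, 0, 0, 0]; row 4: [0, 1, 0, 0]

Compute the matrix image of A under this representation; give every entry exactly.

Bivector images (products of the table entries): rho(e23) = rho(e2)rho(e3) = row 1: [-I, 0, 0, 0]; row 2: [0, I, 0, 0]; row 3: [0, 0, -I, 0]; row 4: [0, 0, 0, I].
M = (-1/6)*rho(e1) + (-7/3)*rho(e3) + (-1/2)*rho(e23), summed entrywise:
Answer: row 1: [-1/6 + I/2, 0, 0, 7*I/3]; row 2: [0, -1/6 - I/2, -7*I/3, 0]; row 3: [0, -7*I/3, 1/6 + I/2, 0]; row 4: [7*I/3, 0, 0, 1/6 - I/2]


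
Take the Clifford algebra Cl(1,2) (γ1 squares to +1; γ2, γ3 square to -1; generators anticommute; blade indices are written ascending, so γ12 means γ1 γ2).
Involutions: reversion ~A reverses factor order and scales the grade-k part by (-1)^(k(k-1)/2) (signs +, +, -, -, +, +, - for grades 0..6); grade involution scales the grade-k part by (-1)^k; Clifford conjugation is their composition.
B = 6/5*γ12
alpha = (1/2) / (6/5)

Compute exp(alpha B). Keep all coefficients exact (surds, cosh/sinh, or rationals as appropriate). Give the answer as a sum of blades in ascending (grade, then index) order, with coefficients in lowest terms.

B^2 = (6/5)^2*(γ12)^2 = 36/25*(+1) = 36/25 (a basis 2-blade squares to minus the product of its generators' squares).
B^2 = 36/25 — the series telescopes hyperbolically here: l = 6/5, alpha*l = 1/2, so exp(alpha B) = cosh(1/2) + (sinh(1/2)/(6/5))*B = cosh(1/2) + (5*sinh(1/2)/6)*B.
Answer: cosh(1/2) + sinh(1/2)*γ12


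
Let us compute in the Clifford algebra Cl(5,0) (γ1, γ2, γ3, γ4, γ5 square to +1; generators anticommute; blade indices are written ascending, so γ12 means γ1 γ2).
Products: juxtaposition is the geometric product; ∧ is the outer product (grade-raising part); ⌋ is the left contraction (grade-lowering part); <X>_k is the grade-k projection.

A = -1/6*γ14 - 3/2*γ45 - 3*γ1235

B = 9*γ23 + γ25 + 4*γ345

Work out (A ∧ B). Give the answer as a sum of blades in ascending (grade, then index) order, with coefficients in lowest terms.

step 1: -3/2*γ1234 + 1/6*γ1245 - 27/2*γ2345
Answer: -3/2*γ1234 + 1/6*γ1245 - 27/2*γ2345


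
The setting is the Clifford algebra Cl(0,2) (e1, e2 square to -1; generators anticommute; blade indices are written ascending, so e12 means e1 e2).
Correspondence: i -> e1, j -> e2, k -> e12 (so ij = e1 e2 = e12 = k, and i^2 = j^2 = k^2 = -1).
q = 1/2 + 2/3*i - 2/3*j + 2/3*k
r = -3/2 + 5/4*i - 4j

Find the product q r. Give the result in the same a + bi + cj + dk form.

In blades: q = 1/2 + 2/3*e1 - 2/3*e2 + 2/3*e12, r = -3/2 + 5/4*e1 - 4*e2.
Distribute q over r term by term (generator squares from the signature, products reordered to ascending indices): (1/2)*r = -3/4 + 5/8*e1 - 2*e2; (2/3*e1)*r = -5/6 - e1 - 8/3*e12; (-2/3*e2)*r = -8/3 + e2 + 5/6*e12; (2/3*e12)*r = 8/3*e1 + 5/6*e2 - e12.
Sum: -17/4 + 55/24*e1 - 1/6*e2 - 17/6*e12; translating back through the correspondence:
Answer: -17/4 + 55/24*i - 1/6*j - 17/6*k


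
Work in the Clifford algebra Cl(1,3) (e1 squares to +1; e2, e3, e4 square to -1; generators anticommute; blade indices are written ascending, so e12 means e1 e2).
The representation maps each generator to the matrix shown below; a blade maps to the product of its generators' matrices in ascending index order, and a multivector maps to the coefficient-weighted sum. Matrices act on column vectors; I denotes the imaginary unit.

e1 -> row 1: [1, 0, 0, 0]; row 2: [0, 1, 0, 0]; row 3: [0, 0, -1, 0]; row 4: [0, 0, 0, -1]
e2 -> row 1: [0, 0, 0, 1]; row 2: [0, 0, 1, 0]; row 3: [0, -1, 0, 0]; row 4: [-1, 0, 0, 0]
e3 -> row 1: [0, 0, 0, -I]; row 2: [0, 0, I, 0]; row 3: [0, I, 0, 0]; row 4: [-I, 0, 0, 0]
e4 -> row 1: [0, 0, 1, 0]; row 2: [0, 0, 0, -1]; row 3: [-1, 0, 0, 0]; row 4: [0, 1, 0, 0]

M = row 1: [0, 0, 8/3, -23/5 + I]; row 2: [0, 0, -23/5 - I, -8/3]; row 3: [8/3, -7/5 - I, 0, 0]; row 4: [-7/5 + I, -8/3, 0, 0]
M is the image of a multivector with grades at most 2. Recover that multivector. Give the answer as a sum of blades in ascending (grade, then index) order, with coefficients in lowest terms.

Method: the blade images are trace-orthogonal — tr(rho(e_A) rho(e_B)^-1) = 4 if A = B and 0 otherwise — and rho(e_A)^-1 = (e_A)^2 * rho(e_A) with (e_A)^2 = +1 or -1, so the coefficient of e_A in the preimage is (e_A)^2 * tr(M rho(e_A))/4.
Nonzero projections over blades of grade <= 2: e2: (e2)^2 = -1, tr(M rho(e2)) = 32/5, coefficient -8/5; e3: (e3)^2 = -1, tr(M rho(e3)) = 4, coefficient -1; e12: (e12)^2 = +1, tr(M rho(e12)) = -12, coefficient -3; e14: (e14)^2 = +1, tr(M rho(e14)) = 32/3, coefficient 8/3. Every other blade of grade <= 2 projects to 0.
Answer: -8/5*e2 - e3 - 3*e12 + 8/3*e14


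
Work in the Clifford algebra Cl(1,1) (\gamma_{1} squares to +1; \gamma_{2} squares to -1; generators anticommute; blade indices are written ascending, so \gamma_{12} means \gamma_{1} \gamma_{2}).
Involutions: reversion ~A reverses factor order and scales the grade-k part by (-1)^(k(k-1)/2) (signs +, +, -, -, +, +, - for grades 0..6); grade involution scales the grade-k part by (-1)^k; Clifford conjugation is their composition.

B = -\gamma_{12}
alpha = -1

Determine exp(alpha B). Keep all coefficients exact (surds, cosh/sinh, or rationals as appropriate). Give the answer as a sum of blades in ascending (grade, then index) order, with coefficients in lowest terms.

B^2 = (-1)^2*(\gamma_{12})^2 = 1*(+1) = 1 (a basis 2-blade squares to minus the product of its generators' squares).
B^2 = 1 — B^2 > 0, so the exponential closes hyperbolically: l = 1, alpha*l = -1, so exp(alpha B) = cosh(-1) + (sinh(-1)/1)*B = \cosh{\left(1 \right)} + (- \sinh{\left(1 \right)})*B.
Answer: \cosh{\left(1 \right)} + \sinh{\left(1 \right)} \gamma_{12}


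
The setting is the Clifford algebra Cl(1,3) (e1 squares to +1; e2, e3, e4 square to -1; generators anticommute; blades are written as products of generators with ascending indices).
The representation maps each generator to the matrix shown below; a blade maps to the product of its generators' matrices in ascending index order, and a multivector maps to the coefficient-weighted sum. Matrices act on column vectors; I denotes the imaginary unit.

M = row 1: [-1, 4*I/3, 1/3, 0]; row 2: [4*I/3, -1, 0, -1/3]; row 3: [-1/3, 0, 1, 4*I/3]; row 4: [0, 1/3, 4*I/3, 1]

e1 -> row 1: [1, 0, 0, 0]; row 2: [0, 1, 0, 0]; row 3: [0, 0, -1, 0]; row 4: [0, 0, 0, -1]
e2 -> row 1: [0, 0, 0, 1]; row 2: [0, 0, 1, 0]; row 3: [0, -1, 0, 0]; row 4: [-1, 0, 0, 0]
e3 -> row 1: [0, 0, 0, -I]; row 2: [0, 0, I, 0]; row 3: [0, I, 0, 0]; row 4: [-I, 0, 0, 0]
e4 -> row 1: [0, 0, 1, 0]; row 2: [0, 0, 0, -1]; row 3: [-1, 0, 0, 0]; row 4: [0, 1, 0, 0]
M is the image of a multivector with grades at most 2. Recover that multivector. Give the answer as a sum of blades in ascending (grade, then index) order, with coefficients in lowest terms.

Method: the blade images are trace-orthogonal — tr(rho(e_A) rho(e_B)^-1) = 4 if A = B and 0 otherwise — and rho(e_A)^-1 = (e_A)^2 * rho(e_A) with (e_A)^2 = +1 or -1, so the coefficient of e_A in the preimage is (e_A)^2 * tr(M rho(e_A))/4.
Nonzero projections over blades of grade <= 2: e1: (e1)^2 = +1, tr(M rho(e1)) = -4, coefficient -1; e4: (e4)^2 = -1, tr(M rho(e4)) = -4/3, coefficient 1/3; e3 e4: (e3 e4)^2 = -1, tr(M rho(e3 e4)) = 16/3, coefficient -4/3. Every other blade of grade <= 2 projects to 0.
Answer: -e1 + 1/3*e4 - 4/3*e3 e4


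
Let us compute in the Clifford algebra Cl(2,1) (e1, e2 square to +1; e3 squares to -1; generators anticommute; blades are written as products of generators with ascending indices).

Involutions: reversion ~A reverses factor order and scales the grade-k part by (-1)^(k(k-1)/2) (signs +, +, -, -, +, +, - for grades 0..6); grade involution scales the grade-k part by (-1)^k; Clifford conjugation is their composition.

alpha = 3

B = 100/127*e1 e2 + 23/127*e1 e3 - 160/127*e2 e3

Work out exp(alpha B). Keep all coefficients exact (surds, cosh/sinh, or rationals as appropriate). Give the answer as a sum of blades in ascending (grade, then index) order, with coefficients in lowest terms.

B^2 term by term: the squares give (100/127)^2*(e1 e2)^2 + (23/127)^2*(e1 e3)^2 + (-160/127)^2*(e2 e3)^2 = 10000/16129*(-1) + 529/16129*(+1) + 25600/16129*(+1) = 1 (each basis 2-blade squares to minus the product of its generators' squares); cross terms between blades sharing an index anticommute and cancel. So B^2 = 1.
B^2 = 1 — hyperbolic case — the even/odd split gives cosh and sinh: l = 1, alpha*l = 3, so exp(alpha B) = cosh(3) + (sinh(3)/1)*B = cosh(3) + (sinh(3))*B.
Answer: cosh(3) + 100*sinh(3)/127*e1 e2 + 23*sinh(3)/127*e1 e3 - 160*sinh(3)/127*e2 e3


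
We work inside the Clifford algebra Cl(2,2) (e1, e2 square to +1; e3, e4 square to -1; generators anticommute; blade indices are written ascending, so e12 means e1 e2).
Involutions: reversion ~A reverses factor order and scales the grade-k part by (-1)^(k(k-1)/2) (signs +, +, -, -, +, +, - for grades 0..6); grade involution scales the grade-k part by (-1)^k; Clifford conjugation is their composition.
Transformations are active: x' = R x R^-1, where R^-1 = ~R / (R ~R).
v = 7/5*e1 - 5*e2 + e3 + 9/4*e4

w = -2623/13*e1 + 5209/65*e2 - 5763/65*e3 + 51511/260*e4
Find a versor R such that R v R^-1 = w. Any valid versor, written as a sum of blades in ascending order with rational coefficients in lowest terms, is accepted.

Reasoning: v^2 = w^2 = 8359/400 since conjugation preserves the quadratic form; R = v + w = -13024/65*e1 + 4884/65*e2 - 5698/65*e3 + 13024/65*e4 is then valid when invertible, keeping its own part and reversing (v - w)/2.
Answer: -13024/65*e1 + 4884/65*e2 - 5698/65*e3 + 13024/65*e4


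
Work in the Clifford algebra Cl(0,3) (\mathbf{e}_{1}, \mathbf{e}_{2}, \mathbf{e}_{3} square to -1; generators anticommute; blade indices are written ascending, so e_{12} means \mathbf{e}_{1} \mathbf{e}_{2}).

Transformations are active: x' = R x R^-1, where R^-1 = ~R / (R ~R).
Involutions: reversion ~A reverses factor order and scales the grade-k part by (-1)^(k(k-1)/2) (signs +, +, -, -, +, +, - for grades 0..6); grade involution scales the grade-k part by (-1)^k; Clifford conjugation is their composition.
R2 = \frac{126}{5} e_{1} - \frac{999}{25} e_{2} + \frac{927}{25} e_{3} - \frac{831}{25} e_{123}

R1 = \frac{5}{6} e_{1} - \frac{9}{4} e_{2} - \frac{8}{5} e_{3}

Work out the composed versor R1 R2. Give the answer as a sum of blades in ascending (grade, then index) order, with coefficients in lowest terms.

Distribute over the terms of R1 (each basis-blade product reordered to ascending indices, repeated generators contracted through their squares):
(\frac{5}{6} e_{1}) R2 = -21 - \frac{333}{10} e_{12} + \frac{309}{10} e_{13} + \frac{277}{10} e_{23}
(-\frac{9}{4} e_{2}) R2 = -\frac{8991}{100} + \frac{567}{10} e_{12} + \frac{7479}{100} e_{13} - \frac{8343}{100} e_{23}
(-\frac{8}{5} e_{3}) R2 = \frac{7416}{125} - \frac{6648}{125} e_{12} + \frac{1008}{25} e_{13} - \frac{7992}{125} e_{23}
Summing the partial products and collecting blades:
Answer: -\frac{25791}{500} - \frac{3723}{125} e_{12} + \frac{14601}{100} e_{13} - \frac{59833}{500} e_{23}


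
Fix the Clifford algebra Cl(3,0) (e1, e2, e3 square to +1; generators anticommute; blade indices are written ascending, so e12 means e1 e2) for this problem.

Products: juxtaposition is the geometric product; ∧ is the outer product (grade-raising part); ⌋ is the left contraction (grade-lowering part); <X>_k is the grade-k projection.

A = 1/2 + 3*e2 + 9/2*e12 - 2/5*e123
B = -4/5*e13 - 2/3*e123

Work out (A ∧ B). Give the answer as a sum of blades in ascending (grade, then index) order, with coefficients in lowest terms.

step 1: -2/5*e13 + 31/15*e123
Answer: -2/5*e13 + 31/15*e123


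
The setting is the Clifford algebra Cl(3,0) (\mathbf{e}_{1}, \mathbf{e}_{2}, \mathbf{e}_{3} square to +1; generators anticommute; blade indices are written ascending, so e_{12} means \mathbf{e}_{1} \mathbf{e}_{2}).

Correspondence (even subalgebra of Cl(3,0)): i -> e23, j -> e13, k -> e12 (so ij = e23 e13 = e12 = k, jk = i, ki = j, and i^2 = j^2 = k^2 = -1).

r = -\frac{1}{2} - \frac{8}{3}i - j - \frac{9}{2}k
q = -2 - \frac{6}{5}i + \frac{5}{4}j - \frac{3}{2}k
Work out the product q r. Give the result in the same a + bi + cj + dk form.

In blades: q = -2 - \frac{3}{2} e_{12} + \frac{5}{4} e_{13} - \frac{6}{5} e_{23}, r = -\frac{1}{2} - \frac{9}{2} e_{12} - e_{13} - \frac{8}{3} e_{23}.
Distribute q over r term by term (generator squares from the signature, products reordered to ascending indices): (-2)*r = 1 + 9 e_{12} + 2 e_{13} + \frac{16}{3} e_{23}; (-\frac{3}{2} e_{12})*r = -\frac{27}{4} + \frac{3}{4} e_{12} + 4 e_{13} - \frac{3}{2} e_{23}; (\frac{5}{4} e_{13})*r = \frac{5}{4} + \frac{10}{3} e_{12} - \frac{5}{8} e_{13} - \frac{45}{8} e_{23}; (-\frac{6}{5} e_{23})*r = -\frac{16}{5} + \frac{6}{5} e_{12} - \frac{27}{5} e_{13} + \frac{3}{5} e_{23}.
Sum: -\frac{77}{10} + \frac{857}{60} e_{12} - \frac{1}{40} e_{13} - \frac{143}{120} e_{23}; translating back through the correspondence:
Answer: -\frac{77}{10} - \frac{143}{120}i - \frac{1}{40}j + \frac{857}{60}k


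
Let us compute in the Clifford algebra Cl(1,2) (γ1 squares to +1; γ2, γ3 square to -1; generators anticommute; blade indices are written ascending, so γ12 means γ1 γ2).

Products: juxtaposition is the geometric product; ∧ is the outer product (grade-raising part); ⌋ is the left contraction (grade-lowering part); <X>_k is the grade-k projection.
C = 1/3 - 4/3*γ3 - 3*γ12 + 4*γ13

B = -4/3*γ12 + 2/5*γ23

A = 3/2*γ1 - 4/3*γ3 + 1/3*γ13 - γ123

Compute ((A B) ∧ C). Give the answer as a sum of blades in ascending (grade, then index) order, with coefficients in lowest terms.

step 1: 2/5*γ1 - 38/15*γ2 + 4/3*γ3 + 2/15*γ12 - 4/9*γ23 + 107/45*γ123
step 2: 2/15*γ1 - 38/45*γ2 + 4/9*γ3 + 2/45*γ12 - 8/15*γ13 + 436/135*γ23 + 911/135*γ123
Answer: 2/15*γ1 - 38/45*γ2 + 4/9*γ3 + 2/45*γ12 - 8/15*γ13 + 436/135*γ23 + 911/135*γ123


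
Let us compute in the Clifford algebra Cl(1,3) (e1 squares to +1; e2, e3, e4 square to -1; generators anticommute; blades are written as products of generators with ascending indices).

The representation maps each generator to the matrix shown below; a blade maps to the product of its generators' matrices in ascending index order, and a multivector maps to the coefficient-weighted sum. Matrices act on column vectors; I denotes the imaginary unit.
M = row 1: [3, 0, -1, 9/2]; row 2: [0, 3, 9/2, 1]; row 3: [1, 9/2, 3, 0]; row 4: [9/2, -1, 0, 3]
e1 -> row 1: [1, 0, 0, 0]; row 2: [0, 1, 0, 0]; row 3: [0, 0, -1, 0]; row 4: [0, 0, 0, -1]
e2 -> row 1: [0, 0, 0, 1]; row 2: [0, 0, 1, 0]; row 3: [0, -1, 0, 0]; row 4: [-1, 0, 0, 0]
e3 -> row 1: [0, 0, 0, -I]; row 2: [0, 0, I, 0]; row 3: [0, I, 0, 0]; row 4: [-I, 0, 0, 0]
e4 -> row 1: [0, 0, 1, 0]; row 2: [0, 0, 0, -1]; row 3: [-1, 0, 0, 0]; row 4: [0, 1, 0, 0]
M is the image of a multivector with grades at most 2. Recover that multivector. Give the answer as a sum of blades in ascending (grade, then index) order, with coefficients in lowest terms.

Method: the blade images are trace-orthogonal — tr(rho(e_A) rho(e_B)^-1) = 4 if A = B and 0 otherwise — and rho(e_A)^-1 = (e_A)^2 * rho(e_A) with (e_A)^2 = +1 or -1, so the coefficient of e_A in the preimage is (e_A)^2 * tr(M rho(e_A))/4.
Nonzero projections over blades of grade <= 2: 1: (1)^2 = +1, tr(M 1) = 12, coefficient 3; e4: (e4)^2 = -1, tr(M rho(e4)) = 4, coefficient -1; e1 e2: (e1 e2)^2 = +1, tr(M rho(e1 e2)) = 18, coefficient 9/2. Every other blade of grade <= 2 projects to 0.
Answer: 3 - e4 + 9/2*e1 e2
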